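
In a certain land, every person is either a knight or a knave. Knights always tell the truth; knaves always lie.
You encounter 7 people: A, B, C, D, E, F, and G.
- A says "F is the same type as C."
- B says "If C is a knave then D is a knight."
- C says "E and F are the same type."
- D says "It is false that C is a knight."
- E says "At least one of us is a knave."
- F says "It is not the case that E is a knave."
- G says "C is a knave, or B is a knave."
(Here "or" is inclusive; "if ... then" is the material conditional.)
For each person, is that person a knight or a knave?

As a knight, A's statement "F is the same type as C" should be true; it is.
B is a knight, so "if C is a knave then D is a knight" must be true — and it is.
C is a knight, and the claim "E and F are the same type" is indeed true.
D is a knave; "it is false that C is a knight" is False, as required.
E is a knight, and the claim "at least one of us is a knave" is indeed true.
As a knight, F's statement "it is not the case that E is a knave" should be true; it is.
G is a knave, so "C is a knave, or B is a knave" must be False — and it is.

Knights: A, B, C, E, and F. Knaves: D and G.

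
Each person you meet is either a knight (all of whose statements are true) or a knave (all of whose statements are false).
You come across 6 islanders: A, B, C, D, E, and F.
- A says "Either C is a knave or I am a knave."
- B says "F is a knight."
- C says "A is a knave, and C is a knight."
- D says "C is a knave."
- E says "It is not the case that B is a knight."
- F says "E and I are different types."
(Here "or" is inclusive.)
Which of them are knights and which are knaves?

A is a knight, B is a knight, C is a knave, D is a knight, E is a knave, and F is a knight.

Since A is a knight, "either C is a knave or I am a knave" needs to be true, which holds.
B is a knight; "F is a knight" is true, as required.
C is a knave, so "A is a knave, and C is a knight" must be false — and it is.
D is a knight; "C is a knave" is true, as required.
E is a knave, and the claim "it is not the case that B is a knight" is indeed false.
F is a knight; "E and I are different types" is true, as required.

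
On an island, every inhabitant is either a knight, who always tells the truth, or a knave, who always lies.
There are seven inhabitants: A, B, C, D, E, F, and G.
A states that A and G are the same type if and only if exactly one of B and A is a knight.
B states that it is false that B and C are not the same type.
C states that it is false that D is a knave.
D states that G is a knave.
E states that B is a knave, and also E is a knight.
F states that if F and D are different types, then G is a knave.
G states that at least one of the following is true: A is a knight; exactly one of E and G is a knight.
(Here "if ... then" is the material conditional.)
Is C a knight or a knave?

C is a knight.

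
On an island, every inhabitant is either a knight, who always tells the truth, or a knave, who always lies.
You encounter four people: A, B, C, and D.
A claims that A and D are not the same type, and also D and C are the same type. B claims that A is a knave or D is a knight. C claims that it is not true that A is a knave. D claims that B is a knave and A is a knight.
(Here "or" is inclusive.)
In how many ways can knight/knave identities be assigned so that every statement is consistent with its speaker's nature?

1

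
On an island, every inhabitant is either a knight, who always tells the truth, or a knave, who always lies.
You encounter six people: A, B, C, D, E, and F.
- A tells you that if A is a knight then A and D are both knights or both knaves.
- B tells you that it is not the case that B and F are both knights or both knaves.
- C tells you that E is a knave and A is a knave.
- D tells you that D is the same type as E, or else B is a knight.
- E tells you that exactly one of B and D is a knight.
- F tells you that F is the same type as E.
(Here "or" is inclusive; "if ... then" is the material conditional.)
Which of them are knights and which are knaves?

A is a knight, B is a knave, C is a knave, D is a knight, E is a knight, and F is a knave.

A is a knight, and the claim "if A is a knight then A and D are both knights or both knaves" is indeed true.
B is a knave; "it is not the case that B and F are both knights or both knaves" is false, as required.
C is a knave, so "E is a knave and A is a knave" must be false — and it is.
D (knight): "D is the same type as E, or else B is a knight" — true. ✓
Since E is a knight, "exactly one of B and D is a knight" needs to be true, which holds.
F is a knave, so "F is the same type as E" must be false — and it is.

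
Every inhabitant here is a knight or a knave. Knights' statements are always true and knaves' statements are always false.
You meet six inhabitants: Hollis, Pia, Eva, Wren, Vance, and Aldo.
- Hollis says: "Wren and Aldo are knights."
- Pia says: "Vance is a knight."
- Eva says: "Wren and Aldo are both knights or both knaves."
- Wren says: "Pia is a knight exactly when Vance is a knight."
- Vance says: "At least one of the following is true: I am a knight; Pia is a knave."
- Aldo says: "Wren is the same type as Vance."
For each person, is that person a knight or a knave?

Hollis is a knight, Pia is a knight, Eva is a knight, Wren is a knight, Vance is a knight, and Aldo is a knight.

Hollis is a knight; "Wren and Aldo are knights" is true, as required.
As a knight, Pia's statement "Vance is a knight" should be true; it is.
Eva (knight): "Wren and Aldo are both knights or both knaves" — true. ✓
Wren is a knight; "Pia is a knight exactly when Vance is a knight" is true, as required.
Vance is a knight, and the claim "at least one of the following is true: I am a knight; Pia is a knave" is indeed true.
As a knight, Aldo's statement "Wren is the same type as Vance" should be true; it is.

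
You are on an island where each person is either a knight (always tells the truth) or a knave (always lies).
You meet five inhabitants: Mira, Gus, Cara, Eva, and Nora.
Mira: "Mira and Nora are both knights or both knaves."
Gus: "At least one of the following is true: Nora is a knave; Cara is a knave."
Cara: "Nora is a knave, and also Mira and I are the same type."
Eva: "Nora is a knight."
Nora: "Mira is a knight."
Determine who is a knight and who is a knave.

Suppose Mira is a knave. Then Mira's statement "Mira and Nora are both knights or both knaves" would have to be false. Checking the 16 ways to assign the others, none is consistent with every speaker.
(For instance, with Gus=knight, Cara=knave, Eva=knight, Nora=knight, Nora's claim "Mira is a knight" comes out false where it would need to be true.)
So Mira must be a knight, making "Mira and Nora are both knights or both knaves" true. Taking Mira=knight, Gus=knight, Cara=knave, Eva=knight, Nora=knight, each remaining statement checks out:
  Gus (knight): "at least one of the following is true: Nora is a knave; Cara is a knave" — true. ✓
  Cara (knave): "Nora is a knave, and also Mira and I are the same type" — false. ✓
  Eva (knight): "Nora is a knight" — true. ✓
  Nora (knight): "Mira is a knight" — true. ✓
This is the unique consistent assignment.

Knights: Mira, Gus, Eva, and Nora. Knaves: Cara.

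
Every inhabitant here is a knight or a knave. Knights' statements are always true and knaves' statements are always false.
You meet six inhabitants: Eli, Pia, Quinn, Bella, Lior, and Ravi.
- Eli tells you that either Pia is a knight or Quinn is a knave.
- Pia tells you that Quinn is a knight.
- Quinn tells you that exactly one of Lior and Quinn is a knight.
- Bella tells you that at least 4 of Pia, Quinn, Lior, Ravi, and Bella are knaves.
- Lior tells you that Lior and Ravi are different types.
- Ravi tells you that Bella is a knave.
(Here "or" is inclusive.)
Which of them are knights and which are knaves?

Eli is a knight, Pia is a knave, Quinn is a knave, Bella is a knight, Lior is a knave, and Ravi is a knave.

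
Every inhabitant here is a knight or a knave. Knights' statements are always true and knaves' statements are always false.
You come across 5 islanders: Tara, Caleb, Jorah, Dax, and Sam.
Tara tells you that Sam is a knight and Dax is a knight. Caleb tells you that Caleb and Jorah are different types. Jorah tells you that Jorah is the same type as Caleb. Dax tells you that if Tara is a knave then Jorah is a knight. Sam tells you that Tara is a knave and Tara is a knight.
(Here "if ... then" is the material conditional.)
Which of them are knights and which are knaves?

Knights: Caleb. Knaves: Tara, Jorah, Dax, and Sam.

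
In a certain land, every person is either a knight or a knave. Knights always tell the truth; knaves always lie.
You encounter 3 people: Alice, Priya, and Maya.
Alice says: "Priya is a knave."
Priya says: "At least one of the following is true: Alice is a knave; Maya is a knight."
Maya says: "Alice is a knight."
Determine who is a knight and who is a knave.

Suppose Alice is a knight. Then Alice's statement "Priya is a knave" would have to be true. Checking the 4 ways to assign the others, none is consistent with every speaker.
(For instance, with Priya=knight, Maya=knave, Alice's claim "Priya is a knave" comes out false where it would need to be true.)
So Alice must be a knave, making "Priya is a knave" false. Taking Alice=knave, Priya=knight, Maya=knave, each remaining statement checks out:
  Priya (knight): "at least one of the following is true: Alice is a knave; Maya is a knight" — true. ✓
  Maya (knave): "Alice is a knight" — false. ✓
This is the unique consistent assignment.

Alice is a knave, Priya is a knight, and Maya is a knave.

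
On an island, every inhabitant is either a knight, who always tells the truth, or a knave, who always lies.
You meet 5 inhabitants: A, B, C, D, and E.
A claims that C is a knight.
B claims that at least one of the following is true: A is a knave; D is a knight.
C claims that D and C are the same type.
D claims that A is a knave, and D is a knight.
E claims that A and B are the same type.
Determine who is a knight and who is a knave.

A is a knave; "C is a knight" is False, as required.
As a knight, B's statement "at least one of the following is true: A is a knave; D is a knight" should be True; it is.
C (knave): "D and C are the same type" — False. ✓
D is a knight, and the claim "A is a knave, and D is a knight" is indeed True.
Since E is a knave, "A and B are the same type" needs to be False, which holds.

Knights: B and D. Knaves: A, C, and E.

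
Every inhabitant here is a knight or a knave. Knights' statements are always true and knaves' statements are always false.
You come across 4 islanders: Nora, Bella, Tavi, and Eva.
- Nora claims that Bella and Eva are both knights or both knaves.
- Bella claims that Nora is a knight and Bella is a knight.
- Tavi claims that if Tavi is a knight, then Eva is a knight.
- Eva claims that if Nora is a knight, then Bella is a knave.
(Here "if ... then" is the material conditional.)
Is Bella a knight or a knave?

Bella is a knave.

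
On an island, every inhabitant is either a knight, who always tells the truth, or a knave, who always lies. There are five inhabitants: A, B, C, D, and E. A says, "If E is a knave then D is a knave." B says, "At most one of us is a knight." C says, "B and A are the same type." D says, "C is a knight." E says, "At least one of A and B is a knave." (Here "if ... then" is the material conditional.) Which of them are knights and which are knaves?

Knights: A and E. Knaves: B, C, and D.

A (knight): "if E is a knave then D is a knave" — true. ✓
B is a knave, so "at most one of us is a knight" must be False — and it is.
C is a knave, so "B and A are the same type" must be False — and it is.
As a knave, D's statement "C is a knight" should be False; it is.
E is a knight; "at least one of A and B is a knave" is true, as required.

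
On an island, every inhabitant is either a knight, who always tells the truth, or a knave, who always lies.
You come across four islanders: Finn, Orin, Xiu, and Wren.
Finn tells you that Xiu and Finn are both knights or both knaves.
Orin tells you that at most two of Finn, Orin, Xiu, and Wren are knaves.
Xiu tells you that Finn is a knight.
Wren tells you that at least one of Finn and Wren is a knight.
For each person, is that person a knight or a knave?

Finn is a knight, Orin is a knight, Xiu is a knight, and Wren is a knight.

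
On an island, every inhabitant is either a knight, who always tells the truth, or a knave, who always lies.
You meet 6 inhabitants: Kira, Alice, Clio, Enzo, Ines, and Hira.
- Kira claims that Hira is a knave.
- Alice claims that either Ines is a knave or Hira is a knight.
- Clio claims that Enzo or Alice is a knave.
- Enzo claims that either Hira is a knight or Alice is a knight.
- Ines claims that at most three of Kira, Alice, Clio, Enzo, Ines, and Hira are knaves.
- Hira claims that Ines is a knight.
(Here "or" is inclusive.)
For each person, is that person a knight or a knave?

Kira is a knave, and the claim "Hira is a knave" is indeed false.
Alice is a knight, so "either Ines is a knave or Hira is a knight" must be True — and it is.
Clio is a knave; "Enzo or Alice is a knave" is false, as required.
Enzo is a knight, and the claim "either Hira is a knight or Alice is a knight" is indeed True.
Ines (knight): "at most three of Kira, Alice, Clio, Enzo, Ines, and Hira are knaves" — True. ✓
As a knight, Hira's statement "Ines is a knight" should be True; it is.

Knights: Alice, Enzo, Ines, and Hira. Knaves: Kira and Clio.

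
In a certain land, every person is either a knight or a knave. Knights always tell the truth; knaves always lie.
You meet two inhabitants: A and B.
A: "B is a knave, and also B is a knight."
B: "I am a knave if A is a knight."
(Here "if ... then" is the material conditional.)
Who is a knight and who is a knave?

A is a knave and B is a knight.

A is a knave, and the claim "B is a knave, and also B is a knight" is indeed false.
B is a knight, so "I am a knave if A is a knight" must be true — and it is.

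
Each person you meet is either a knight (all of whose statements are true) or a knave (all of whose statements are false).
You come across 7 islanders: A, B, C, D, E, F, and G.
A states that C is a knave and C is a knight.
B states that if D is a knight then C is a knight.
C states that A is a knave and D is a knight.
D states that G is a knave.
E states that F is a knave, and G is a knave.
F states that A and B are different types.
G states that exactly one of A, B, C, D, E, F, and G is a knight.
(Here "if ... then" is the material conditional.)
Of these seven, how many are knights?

The unique consistent assignment is A=knave, B=knight, C=knight, D=knight, E=knave, F=knight, G=knave.
That has 4 knights.

4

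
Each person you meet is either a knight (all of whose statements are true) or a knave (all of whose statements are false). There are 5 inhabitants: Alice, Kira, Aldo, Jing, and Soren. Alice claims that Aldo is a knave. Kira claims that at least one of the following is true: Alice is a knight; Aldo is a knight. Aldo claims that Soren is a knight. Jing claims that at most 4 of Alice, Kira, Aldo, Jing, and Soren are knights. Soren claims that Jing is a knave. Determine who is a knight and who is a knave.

Alice is a knight, Kira is a knight, Aldo is a knave, Jing is a knight, and Soren is a knave.

Since Alice is a knight, "Aldo is a knave" needs to be true, which holds.
Kira is a knight, and the claim "at least one of the following is true: Alice is a knight; Aldo is a knight" is indeed true.
Since Aldo is a knave, "Soren is a knight" needs to be false, which holds.
Jing is a knight; "at most 4 of Alice, Kira, Aldo, Jing, and Soren are knights" is true, as required.
Soren (knave): "Jing is a knave" — false. ✓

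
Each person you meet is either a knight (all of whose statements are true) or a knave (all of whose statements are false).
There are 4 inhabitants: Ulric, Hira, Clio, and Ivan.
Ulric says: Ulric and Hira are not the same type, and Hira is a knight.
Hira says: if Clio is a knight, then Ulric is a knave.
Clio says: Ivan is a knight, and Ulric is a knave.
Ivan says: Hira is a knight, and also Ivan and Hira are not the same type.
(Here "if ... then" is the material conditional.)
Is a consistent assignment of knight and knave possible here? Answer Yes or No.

No

Checking all 16 assignments, each has at least one speaker whose statement's truth value contradicts their type.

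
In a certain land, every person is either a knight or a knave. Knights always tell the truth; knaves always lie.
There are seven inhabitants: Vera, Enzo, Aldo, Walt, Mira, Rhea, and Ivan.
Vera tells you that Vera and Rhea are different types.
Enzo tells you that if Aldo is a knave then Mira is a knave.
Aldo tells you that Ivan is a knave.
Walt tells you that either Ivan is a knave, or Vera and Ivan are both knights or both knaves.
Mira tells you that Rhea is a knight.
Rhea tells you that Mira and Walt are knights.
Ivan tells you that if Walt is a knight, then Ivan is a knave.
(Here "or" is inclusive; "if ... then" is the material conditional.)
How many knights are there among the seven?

The unique consistent assignment is Vera=knave, Enzo=knight, Aldo=knave, Walt=knave, Mira=knave, Rhea=knave, Ivan=knight.
That has 2 knights.

2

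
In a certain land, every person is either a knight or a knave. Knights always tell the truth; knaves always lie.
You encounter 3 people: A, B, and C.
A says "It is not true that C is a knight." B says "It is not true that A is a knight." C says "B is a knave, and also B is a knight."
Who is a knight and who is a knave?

Since A is a knight, "it is not true that C is a knight" needs to be True, which holds.
B is a knave, and the claim "it is not true that A is a knight" is indeed false.
C is a knave, so "B is a knave, and also B is a knight" must be false — and it is.

A is a knight, B is a knave, and C is a knave.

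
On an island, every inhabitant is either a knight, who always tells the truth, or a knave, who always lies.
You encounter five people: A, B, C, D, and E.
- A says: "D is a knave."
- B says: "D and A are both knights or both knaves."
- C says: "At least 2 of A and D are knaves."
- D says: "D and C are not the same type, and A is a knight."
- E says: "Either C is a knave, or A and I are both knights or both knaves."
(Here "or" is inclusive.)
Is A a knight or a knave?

A is a knight.

Consistent assignments: {A=knight, B=knave, C=knave, D=knave, E=knight}
In every consistent assignment, A is a knight.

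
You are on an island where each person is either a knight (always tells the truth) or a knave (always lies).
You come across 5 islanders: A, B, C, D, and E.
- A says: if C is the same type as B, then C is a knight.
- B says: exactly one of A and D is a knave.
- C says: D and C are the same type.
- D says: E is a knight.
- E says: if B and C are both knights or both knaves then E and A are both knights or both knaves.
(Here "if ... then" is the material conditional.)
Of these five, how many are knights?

4

The unique consistent assignment is A=knight, B=knave, C=knight, D=knight, E=knight.
That has 4 knights.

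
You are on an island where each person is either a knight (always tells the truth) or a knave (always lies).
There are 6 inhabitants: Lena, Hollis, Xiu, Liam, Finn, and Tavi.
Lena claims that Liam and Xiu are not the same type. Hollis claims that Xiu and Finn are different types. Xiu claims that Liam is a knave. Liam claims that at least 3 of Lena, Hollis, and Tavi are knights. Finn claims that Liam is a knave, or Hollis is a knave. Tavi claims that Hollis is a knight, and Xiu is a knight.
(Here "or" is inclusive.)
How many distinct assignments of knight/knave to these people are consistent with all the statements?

1

Consistent assignments:
  Lena=knight, Hollis=knave, Xiu=knight, Liam=knave, Finn=knight, Tavi=knave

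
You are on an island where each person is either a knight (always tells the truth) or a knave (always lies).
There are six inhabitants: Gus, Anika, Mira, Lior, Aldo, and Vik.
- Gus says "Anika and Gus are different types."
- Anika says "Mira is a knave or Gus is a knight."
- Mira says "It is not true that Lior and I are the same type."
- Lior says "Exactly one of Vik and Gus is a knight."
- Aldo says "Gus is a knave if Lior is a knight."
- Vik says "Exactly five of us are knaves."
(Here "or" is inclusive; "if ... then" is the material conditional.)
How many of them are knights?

2

The unique consistent assignment is Gus=knave, Anika=knave, Mira=knight, Lior=knave, Aldo=knight, Vik=knave.
That has 2 knights.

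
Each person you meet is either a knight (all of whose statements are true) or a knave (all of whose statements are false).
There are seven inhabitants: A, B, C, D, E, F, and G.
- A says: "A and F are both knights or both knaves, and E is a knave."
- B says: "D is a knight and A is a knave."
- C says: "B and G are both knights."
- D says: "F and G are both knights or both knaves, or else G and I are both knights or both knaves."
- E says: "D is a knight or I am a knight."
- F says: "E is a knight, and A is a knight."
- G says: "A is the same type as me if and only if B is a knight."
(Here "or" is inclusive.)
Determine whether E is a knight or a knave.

E is a knight.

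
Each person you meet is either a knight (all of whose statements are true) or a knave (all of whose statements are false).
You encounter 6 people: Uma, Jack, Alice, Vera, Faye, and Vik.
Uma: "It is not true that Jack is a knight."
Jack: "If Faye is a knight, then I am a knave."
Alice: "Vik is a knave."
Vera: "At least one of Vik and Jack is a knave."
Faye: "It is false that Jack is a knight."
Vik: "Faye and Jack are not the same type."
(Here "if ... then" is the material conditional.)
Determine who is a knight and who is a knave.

Uma is a knave, and the claim "it is not true that Jack is a knight" is indeed False.
Jack (knight): "if Faye is a knight, then I am a knave" — True. ✓
Alice is a knave, so "Vik is a knave" must be False — and it is.
Vera is a knave; "at least one of Vik and Jack is a knave" is False, as required.
Since Faye is a knave, "it is false that Jack is a knight" needs to be False, which holds.
Vik is a knight, and the claim "Faye and Jack are not the same type" is indeed True.

Knights: Jack and Vik. Knaves: Uma, Alice, Vera, and Faye.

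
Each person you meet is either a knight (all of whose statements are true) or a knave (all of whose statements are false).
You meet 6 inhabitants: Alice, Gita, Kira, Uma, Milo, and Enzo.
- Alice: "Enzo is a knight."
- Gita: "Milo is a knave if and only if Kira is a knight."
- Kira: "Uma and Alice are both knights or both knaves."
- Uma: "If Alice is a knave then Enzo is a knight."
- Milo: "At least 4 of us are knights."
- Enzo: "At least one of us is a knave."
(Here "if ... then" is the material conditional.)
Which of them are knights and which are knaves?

Since Alice is a knight, "Enzo is a knight" needs to be True, which holds.
Since Gita is a knave, "Milo is a knave if and only if Kira is a knight" needs to be false, which holds.
Kira is a knight, so "Uma and Alice are both knights or both knaves" must be True — and it is.
Since Uma is a knight, "if Alice is a knave then Enzo is a knight" needs to be True, which holds.
Since Milo is a knight, "at least 4 of us are knights" needs to be True, which holds.
Since Enzo is a knight, "at least one of us is a knave" needs to be True, which holds.

Knights: Alice, Kira, Uma, Milo, and Enzo. Knaves: Gita.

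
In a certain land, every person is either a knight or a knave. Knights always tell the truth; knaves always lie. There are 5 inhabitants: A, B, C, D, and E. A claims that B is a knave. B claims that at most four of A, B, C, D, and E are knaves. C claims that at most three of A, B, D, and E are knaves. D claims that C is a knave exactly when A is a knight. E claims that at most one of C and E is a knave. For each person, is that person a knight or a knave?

A is a knave, and the claim "B is a knave" is indeed false.
Since B is a knight, "at most four of A, B, C, D, and E are knaves" needs to be True, which holds.
As a knight, C's statement "at most three of A, B, D, and E are knaves" should be True; it is.
D is a knight, so "C is a knave exactly when A is a knight" must be True — and it is.
As a knight, E's statement "at most one of C and E is a knave" should be True; it is.

Knights: B, C, D, and E. Knaves: A.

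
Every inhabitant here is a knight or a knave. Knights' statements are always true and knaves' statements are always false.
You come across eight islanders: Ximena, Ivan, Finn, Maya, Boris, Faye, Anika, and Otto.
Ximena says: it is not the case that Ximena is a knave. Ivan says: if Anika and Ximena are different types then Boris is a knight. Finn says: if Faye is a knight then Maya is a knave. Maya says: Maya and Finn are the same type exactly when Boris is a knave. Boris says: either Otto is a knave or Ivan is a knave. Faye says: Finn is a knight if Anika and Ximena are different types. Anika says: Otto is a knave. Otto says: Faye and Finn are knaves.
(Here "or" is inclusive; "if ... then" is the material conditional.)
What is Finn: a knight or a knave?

Consistent assignments: {Ximena=knight, Ivan=knight, Finn=knave, Maya=knight, Boris=knight, Faye=knight, Anika=knight, Otto=knave}
In every consistent assignment, Finn is a knave.

Finn is a knave.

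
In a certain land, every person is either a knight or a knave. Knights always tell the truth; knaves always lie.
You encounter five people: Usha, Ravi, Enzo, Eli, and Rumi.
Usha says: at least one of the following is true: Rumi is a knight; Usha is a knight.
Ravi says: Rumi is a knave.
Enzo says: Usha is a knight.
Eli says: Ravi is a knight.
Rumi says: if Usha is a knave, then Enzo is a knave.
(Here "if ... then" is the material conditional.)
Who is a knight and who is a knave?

Usha is a knight, Ravi is a knave, Enzo is a knight, Eli is a knave, and Rumi is a knight.

Usha is a knight; "at least one of the following is true: Rumi is a knight; Usha is a knight" is True, as required.
Ravi is a knave; "Rumi is a knave" is false, as required.
Since Enzo is a knight, "Usha is a knight" needs to be True, which holds.
As a knave, Eli's statement "Ravi is a knight" should be false; it is.
Rumi (knight): "if Usha is a knave, then Enzo is a knave" — True. ✓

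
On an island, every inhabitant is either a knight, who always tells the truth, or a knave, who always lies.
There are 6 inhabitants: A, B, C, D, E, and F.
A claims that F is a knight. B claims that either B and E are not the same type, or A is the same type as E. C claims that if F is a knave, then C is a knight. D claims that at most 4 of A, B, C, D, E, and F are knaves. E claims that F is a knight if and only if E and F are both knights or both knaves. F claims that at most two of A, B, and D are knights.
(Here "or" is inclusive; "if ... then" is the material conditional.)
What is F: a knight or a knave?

F is a knight.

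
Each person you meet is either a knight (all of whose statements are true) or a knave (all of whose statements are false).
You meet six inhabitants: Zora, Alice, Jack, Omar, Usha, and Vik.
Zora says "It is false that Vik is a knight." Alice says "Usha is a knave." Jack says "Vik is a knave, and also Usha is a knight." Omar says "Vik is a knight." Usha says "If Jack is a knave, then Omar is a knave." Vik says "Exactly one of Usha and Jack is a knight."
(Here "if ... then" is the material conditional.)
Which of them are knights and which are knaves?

Knights: Zora, Jack, and Usha. Knaves: Alice, Omar, and Vik.

Zora is a knight, so "it is false that Vik is a knight" must be true — and it is.
Alice (knave): "Usha is a knave" — false. ✓
Jack is a knight, and the claim "Vik is a knave, and also Usha is a knight" is indeed true.
As a knave, Omar's statement "Vik is a knight" should be false; it is.
Usha is a knight, and the claim "if Jack is a knave, then Omar is a knave" is indeed true.
Since Vik is a knave, "exactly one of Usha and Jack is a knight" needs to be false, which holds.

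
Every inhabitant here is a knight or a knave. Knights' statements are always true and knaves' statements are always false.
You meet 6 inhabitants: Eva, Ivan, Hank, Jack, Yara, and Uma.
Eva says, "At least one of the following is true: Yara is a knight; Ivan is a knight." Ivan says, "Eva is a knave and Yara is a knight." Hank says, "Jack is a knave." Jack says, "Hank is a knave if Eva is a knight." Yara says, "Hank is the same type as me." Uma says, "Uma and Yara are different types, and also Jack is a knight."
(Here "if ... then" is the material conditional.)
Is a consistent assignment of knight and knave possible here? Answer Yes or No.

Yes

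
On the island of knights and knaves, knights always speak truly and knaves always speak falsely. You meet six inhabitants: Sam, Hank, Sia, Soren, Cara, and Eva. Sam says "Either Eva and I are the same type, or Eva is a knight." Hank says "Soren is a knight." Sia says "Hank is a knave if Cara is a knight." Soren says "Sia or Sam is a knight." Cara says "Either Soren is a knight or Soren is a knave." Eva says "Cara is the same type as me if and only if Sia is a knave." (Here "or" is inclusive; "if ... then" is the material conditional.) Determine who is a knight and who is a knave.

Sam is a knight, so "either Eva and I are the same type, or Eva is a knight" must be true — and it is.
Hank (knight): "Soren is a knight" — true. ✓
Since Sia is a knave, "Hank is a knave if Cara is a knight" needs to be False, which holds.
Soren is a knight; "Sia or Sam is a knight" is true, as required.
As a knight, Cara's statement "either Soren is a knight or Soren is a knave" should be true; it is.
Eva (knight): "Cara is the same type as me if and only if Sia is a knave" — true. ✓

Sam is a knight, Hank is a knight, Sia is a knave, Soren is a knight, Cara is a knight, and Eva is a knight.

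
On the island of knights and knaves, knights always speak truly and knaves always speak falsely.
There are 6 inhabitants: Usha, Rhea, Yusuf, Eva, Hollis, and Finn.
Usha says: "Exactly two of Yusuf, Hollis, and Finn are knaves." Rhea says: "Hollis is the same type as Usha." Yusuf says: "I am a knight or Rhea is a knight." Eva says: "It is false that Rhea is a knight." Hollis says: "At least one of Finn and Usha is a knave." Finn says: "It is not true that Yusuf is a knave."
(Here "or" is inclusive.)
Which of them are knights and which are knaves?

Since Usha is a knave, "exactly two of Yusuf, Hollis, and Finn are knaves" needs to be False, which holds.
Rhea (knave): "Hollis is the same type as Usha" — False. ✓
Since Yusuf is a knight, "I am a knight or Rhea is a knight" needs to be true, which holds.
Eva is a knight, and the claim "it is false that Rhea is a knight" is indeed true.
Hollis is a knight, and the claim "at least one of Finn and Usha is a knave" is indeed true.
Finn (knight): "it is not true that Yusuf is a knave" — true. ✓

Usha is a knave, Rhea is a knave, Yusuf is a knight, Eva is a knight, Hollis is a knight, and Finn is a knight.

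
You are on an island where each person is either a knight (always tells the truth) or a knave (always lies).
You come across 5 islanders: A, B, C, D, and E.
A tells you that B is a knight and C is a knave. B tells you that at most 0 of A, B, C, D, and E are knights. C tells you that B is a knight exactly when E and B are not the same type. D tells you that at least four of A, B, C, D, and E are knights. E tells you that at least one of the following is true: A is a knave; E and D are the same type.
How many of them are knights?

1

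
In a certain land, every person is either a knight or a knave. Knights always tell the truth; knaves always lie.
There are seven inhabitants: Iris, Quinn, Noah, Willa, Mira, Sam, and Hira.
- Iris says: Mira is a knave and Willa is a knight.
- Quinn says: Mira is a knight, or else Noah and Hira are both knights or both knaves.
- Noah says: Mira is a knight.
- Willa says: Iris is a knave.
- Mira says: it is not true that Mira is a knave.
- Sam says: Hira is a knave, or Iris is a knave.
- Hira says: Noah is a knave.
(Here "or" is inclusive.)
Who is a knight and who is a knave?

Iris is a knave, Quinn is a knight, Noah is a knight, Willa is a knight, Mira is a knight, Sam is a knight, and Hira is a knave.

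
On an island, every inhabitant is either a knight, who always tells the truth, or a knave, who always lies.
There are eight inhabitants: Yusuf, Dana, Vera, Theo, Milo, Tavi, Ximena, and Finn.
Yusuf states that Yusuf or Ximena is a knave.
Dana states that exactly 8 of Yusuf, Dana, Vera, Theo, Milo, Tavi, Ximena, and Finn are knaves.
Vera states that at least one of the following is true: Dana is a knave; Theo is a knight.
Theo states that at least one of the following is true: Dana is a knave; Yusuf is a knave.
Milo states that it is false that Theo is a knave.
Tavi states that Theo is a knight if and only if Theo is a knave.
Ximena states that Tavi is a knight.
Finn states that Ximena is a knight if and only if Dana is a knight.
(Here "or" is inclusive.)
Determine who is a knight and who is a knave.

Knights: Yusuf, Vera, Theo, Milo, and Finn. Knaves: Dana, Tavi, and Ximena.

Yusuf is a knight, so "Yusuf or Ximena is a knave" must be True — and it is.
Dana (knave): "exactly 8 of Yusuf, Dana, Vera, Theo, Milo, Tavi, Ximena, and Finn are knaves" — False. ✓
Since Vera is a knight, "at least one of the following is true: Dana is a knave; Theo is a knight" needs to be True, which holds.
Since Theo is a knight, "at least one of the following is true: Dana is a knave; Yusuf is a knave" needs to be True, which holds.
Milo is a knight, so "it is false that Theo is a knave" must be True — and it is.
Since Tavi is a knave, "Theo is a knight if and only if Theo is a knave" needs to be False, which holds.
Ximena is a knave, and the claim "Tavi is a knight" is indeed False.
Finn (knight): "Ximena is a knight if and only if Dana is a knight" — True. ✓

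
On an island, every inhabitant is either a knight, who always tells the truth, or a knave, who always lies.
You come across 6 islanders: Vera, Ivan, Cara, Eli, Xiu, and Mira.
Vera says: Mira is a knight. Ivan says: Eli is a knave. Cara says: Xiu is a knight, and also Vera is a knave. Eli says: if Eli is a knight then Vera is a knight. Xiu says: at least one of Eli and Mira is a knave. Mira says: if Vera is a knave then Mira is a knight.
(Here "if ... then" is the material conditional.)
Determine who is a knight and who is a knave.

Vera (knight): "Mira is a knight" — true. ✓
As a knave, Ivan's statement "Eli is a knave" should be false; it is.
Cara is a knave, so "Xiu is a knight, and also Vera is a knave" must be false — and it is.
Eli is a knight, so "if Eli is a knight then Vera is a knight" must be true — and it is.
Xiu is a knave, so "at least one of Eli and Mira is a knave" must be false — and it is.
Mira is a knight, and the claim "if Vera is a knave then Mira is a knight" is indeed true.

Vera is a knight, Ivan is a knave, Cara is a knave, Eli is a knight, Xiu is a knave, and Mira is a knight.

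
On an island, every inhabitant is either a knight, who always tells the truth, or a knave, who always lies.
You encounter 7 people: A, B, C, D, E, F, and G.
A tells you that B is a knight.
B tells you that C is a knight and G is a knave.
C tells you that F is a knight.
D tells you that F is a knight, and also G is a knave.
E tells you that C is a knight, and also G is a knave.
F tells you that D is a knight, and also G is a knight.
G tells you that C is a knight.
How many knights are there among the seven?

The unique consistent assignment is A=knave, B=knave, C=knave, D=knave, E=knave, F=knave, G=knave.
That has 0 knights.

0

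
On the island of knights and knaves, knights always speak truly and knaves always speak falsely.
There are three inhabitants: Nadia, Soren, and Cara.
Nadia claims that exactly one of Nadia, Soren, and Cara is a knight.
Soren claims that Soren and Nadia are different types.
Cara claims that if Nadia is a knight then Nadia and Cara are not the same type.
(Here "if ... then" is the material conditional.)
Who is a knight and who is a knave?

Since Nadia is a knave, "exactly one of Nadia, Soren, and Cara is a knight" needs to be False, which holds.
Soren is a knight; "Soren and Nadia are different types" is true, as required.
Cara is a knight; "if Nadia is a knight then Nadia and Cara are not the same type" is true, as required.

Knights: Soren and Cara. Knaves: Nadia.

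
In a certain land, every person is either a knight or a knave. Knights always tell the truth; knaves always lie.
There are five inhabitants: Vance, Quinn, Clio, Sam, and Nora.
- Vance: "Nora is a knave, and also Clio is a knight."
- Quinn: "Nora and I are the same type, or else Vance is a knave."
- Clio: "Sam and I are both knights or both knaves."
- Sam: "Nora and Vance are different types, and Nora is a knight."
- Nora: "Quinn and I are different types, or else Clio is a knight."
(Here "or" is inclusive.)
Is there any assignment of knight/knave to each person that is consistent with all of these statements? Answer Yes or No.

Yes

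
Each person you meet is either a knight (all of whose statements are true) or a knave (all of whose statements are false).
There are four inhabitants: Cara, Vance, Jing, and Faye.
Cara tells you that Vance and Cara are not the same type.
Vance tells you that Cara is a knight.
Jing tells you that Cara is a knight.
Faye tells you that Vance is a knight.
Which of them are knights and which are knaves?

Knights: none. Knaves: Cara, Vance, Jing, and Faye.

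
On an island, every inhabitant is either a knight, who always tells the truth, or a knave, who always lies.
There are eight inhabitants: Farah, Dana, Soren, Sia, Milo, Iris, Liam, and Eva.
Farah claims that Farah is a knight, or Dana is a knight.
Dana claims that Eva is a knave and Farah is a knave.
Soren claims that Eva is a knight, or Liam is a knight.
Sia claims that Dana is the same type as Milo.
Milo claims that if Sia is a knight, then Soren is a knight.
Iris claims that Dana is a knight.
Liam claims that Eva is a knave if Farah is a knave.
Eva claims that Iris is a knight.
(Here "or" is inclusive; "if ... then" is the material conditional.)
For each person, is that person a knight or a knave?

Farah is a knight, and the claim "Farah is a knight, or Dana is a knight" is indeed True.
As a knave, Dana's statement "Eva is a knave and Farah is a knave" should be false; it is.
Soren is a knight; "Eva is a knight, or Liam is a knight" is True, as required.
Sia is a knave; "Dana is the same type as Milo" is false, as required.
Milo (knight): "if Sia is a knight, then Soren is a knight" — True. ✓
Since Iris is a knave, "Dana is a knight" needs to be false, which holds.
Liam is a knight, and the claim "Eva is a knave if Farah is a knave" is indeed True.
Eva (knave): "Iris is a knight" — false. ✓

Farah is a knight, Dana is a knave, Soren is a knight, Sia is a knave, Milo is a knight, Iris is a knave, Liam is a knight, and Eva is a knave.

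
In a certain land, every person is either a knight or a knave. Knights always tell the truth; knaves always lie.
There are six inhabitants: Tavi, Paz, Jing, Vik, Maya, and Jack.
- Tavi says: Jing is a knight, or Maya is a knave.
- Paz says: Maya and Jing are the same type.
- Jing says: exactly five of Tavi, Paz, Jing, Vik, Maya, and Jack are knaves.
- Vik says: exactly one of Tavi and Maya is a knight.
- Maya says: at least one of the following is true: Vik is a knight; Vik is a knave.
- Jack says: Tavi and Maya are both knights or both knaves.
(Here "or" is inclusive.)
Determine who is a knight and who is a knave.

Tavi is a knave, Paz is a knave, Jing is a knave, Vik is a knight, Maya is a knight, and Jack is a knave.

As a knave, Tavi's statement "Jing is a knight, or Maya is a knave" should be False; it is.
Paz is a knave, so "Maya and Jing are the same type" must be False — and it is.
As a knave, Jing's statement "exactly five of Tavi, Paz, Jing, Vik, Maya, and Jack are knaves" should be False; it is.
Vik (knight): "exactly one of Tavi and Maya is a knight" — True. ✓
Maya is a knight; "at least one of the following is true: Vik is a knight; Vik is a knave" is True, as required.
As a knave, Jack's statement "Tavi and Maya are both knights or both knaves" should be False; it is.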